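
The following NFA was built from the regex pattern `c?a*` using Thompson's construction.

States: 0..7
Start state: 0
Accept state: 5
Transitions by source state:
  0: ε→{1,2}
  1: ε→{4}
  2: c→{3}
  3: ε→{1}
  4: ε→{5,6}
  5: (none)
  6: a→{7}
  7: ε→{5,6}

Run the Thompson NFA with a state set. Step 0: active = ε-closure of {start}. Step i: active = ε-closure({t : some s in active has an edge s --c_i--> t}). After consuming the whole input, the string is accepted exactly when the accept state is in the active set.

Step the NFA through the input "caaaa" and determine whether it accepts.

Answer: ACCEPT

Derivation:
S₀ = ε-closure({0}) = {0,1,2,4,5,6}
'c' @ 1: {1,3,4,5,6}  [accepting]
'a' @ 2: {5,6,7}  [accepting]
'a' @ 3: {5,6,7}  [accepting]
'a' @ 4: {5,6,7}  [accepting]
'a' @ 5: {5,6,7}  [accepting]
after full input: {5,6,7}  (accept=5 in)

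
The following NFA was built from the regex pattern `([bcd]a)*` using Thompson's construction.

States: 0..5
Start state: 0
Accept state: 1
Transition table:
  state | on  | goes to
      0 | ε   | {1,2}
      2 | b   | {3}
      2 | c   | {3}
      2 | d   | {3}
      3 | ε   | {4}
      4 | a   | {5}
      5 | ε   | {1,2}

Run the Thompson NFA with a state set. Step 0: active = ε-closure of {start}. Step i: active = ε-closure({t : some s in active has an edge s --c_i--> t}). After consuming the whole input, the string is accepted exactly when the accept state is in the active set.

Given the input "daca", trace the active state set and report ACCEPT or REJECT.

Answer: ACCEPT

Derivation:
start: ε-closure({0}) = {0,1,2}
'd' @ 1: {3,4}
'a' @ 2: {1,2,5}  ✓accept
'c' @ 3: {3,4}
'a' @ 4: {1,2,5}  ✓accept
end set {1,2,5} — state 1 in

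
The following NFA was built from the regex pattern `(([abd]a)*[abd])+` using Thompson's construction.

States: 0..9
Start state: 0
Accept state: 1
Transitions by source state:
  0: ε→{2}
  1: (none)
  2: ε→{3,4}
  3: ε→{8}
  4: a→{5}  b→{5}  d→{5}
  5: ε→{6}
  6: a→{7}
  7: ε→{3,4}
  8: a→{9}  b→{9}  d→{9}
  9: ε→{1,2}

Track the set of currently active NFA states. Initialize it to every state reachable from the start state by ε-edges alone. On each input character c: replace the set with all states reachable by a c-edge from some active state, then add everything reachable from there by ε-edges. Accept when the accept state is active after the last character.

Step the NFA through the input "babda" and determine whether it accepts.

Answer: ACCEPT

Derivation:
S₀ = ε-closure({0}) = {0,2,3,4,8}
'b' @ 1: {1,2,3,4,5,6,8,9}  ✓accept
'a' @ 2: {1,2,3,4,5,6,7,8,9}  ✓accept
'b' @ 3: {1,2,3,4,5,6,8,9}  ✓accept
'd' @ 4: {1,2,3,4,5,6,8,9}  ✓accept
'a' @ 5: {1,2,3,4,5,6,7,8,9}  ✓accept
after full input: {1,2,3,4,5,6,7,8,9}  (accept=1 in)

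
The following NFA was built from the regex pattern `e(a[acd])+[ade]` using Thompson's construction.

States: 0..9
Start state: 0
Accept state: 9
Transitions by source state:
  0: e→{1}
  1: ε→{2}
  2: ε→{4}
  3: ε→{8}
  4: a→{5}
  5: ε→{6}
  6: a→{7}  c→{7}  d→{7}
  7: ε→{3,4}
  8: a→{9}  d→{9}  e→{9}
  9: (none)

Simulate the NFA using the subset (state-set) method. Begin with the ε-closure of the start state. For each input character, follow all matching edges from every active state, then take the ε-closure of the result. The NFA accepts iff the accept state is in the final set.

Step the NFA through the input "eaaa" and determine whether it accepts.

S₀ = ε-closure({0}) = {0}
'e' @ 1: {1,2,4}
'a' @ 2: {5,6}
'a' @ 3: {3,4,7,8}
'a' @ 4: {5,6,9}  ✓accept
end set {5,6,9} — state 9 in

Answer: ACCEPT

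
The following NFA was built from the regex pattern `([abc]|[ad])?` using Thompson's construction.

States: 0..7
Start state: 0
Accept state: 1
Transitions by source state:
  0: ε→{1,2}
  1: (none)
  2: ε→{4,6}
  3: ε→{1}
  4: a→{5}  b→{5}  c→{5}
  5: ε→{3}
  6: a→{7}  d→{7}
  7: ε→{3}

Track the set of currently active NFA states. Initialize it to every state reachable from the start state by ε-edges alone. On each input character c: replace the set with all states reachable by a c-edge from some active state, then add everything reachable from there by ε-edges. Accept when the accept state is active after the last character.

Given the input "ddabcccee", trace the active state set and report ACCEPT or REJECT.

Answer: REJECT

Trace:
initial (ε-close {0}): {0,1,2,4,6}
'd' @ 1: {1,3,7}  ✓accept
'd' @ 2: {}  — dead — no transitions
rest 'abcccee' ignored (set empty)
final: {}; accept 1 not in set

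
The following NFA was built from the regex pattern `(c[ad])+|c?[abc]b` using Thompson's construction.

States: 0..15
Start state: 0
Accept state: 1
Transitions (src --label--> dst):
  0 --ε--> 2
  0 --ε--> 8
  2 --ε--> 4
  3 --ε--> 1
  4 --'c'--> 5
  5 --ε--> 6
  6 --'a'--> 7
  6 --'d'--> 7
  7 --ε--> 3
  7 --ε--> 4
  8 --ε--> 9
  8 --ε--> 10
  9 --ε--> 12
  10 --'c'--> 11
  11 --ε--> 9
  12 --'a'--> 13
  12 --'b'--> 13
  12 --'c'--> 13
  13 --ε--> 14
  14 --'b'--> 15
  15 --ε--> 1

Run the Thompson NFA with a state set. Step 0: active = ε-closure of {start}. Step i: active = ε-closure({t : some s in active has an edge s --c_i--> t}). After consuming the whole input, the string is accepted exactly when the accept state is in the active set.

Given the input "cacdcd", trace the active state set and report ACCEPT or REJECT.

Answer: ACCEPT

Steps:
initial (ε-close {0}): {0,2,4,8,9,10,12}
'c' @ 1: {5,6,9,11,12,13,14}
'a' @ 2: {1,3,4,7,13,14}  (accept∈set)
'c' @ 3: {5,6}
'd' @ 4: {1,3,4,7}  (accept∈set)
'c' @ 5: {5,6}
'd' @ 6: {1,3,4,7}  (accept∈set)
final: {1,3,4,7}; accept 1 in set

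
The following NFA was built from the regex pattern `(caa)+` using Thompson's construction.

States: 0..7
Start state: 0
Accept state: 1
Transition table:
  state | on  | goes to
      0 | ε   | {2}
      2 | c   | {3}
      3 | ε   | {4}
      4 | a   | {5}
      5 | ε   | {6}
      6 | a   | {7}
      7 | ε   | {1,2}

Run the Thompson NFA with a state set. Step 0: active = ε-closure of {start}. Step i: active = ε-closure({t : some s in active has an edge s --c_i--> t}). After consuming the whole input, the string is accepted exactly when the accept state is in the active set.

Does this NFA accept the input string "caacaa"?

Answer: ACCEPT

Trace:
S₀ = ε-closure({0}) = {0,2}
'c' @ 1: {3,4}
'a' @ 2: {5,6}
'a' @ 3: {1,2,7}  ✓accept
'c' @ 4: {3,4}
'a' @ 5: {5,6}
'a' @ 6: {1,2,7}  ✓accept
final: {1,2,7}; accept 1 in set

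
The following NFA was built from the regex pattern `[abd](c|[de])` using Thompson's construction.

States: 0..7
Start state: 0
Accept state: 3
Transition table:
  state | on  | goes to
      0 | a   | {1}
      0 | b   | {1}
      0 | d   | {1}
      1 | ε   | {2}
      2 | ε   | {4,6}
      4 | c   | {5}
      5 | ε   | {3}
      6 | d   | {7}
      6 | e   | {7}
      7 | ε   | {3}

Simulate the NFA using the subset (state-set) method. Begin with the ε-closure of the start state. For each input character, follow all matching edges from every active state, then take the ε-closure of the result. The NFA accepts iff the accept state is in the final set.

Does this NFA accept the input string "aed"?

initial (ε-close {0}): {0}
'a' @ 1: {1,2,4,6}
'e' @ 2: {3,7}  [accepting]
'd' @ 3: {}  — dead — no transitions
after full input: {}  (accept=3 not in)

Answer: REJECT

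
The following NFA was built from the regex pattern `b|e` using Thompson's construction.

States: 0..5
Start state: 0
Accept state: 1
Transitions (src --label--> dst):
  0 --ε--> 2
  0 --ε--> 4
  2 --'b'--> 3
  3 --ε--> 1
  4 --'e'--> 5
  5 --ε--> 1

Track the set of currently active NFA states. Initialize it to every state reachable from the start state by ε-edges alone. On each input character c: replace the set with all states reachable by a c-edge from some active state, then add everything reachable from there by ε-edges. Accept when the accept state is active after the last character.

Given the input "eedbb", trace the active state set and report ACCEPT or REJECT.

Answer: REJECT

Derivation:
start: ε-closure({0}) = {0,2,4}
'e' @ 1: {1,5}  (accept∈set)
'e' @ 2: {}  — state set empty
rest 'dbb' ignored (set empty)
after full input: {}  (accept=1 not in)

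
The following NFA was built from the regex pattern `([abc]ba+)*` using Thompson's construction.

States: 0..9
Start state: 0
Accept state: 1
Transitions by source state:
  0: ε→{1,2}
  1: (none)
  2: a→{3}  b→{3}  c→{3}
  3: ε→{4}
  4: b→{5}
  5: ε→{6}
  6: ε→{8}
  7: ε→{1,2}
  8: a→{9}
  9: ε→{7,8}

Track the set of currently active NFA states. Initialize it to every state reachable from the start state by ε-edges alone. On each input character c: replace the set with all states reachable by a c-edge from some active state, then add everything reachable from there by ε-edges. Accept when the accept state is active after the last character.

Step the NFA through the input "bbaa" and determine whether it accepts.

initial (ε-close {0}): {0,1,2}
'b' @ 1: {3,4}
'b' @ 2: {5,6,8}
'a' @ 3: {1,2,7,8,9}  ✓accept
'a' @ 4: {1,2,3,4,7,8,9}  ✓accept
end set {1,2,3,4,7,8,9} — state 1 in

Answer: ACCEPT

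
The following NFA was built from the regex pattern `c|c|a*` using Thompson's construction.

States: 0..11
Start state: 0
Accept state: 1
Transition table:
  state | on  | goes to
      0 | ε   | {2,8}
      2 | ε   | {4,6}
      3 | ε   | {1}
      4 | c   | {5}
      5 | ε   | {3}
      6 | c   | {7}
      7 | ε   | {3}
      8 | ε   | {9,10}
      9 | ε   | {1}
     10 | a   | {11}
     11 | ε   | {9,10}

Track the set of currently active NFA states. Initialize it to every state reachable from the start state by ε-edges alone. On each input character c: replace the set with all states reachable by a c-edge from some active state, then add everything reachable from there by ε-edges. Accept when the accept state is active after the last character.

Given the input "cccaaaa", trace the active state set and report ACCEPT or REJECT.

Answer: REJECT

Derivation:
start: ε-closure({0}) = {0,1,2,4,6,8,9,10}
'c' @ 1: {1,3,5,7}  ✓accept
'c' @ 2: {}  — dead — no transitions
rest 'caaaa' ignored (set empty)
end set {} — state 1 not in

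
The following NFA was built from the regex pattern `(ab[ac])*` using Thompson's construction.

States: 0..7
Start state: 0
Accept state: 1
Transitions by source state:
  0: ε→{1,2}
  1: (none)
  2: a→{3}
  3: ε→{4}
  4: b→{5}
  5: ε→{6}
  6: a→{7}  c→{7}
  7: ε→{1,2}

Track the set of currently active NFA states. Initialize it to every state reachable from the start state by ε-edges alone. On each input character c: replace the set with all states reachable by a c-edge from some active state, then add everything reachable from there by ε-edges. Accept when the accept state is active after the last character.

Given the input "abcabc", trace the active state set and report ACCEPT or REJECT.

Answer: ACCEPT

Derivation:
S₀ = ε-closure({0}) = {0,1,2}
'a' @ 1: {3,4}
'b' @ 2: {5,6}
'c' @ 3: {1,2,7}  [accepting]
'a' @ 4: {3,4}
'b' @ 5: {5,6}
'c' @ 6: {1,2,7}  [accepting]
after full input: {1,2,7}  (accept=1 in)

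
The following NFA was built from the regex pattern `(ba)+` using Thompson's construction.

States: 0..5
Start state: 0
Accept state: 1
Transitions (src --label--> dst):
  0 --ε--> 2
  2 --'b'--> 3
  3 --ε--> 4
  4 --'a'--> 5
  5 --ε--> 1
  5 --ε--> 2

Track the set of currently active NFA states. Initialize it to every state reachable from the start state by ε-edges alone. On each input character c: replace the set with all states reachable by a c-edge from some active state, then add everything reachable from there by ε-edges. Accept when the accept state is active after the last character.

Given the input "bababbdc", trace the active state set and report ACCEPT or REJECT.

S₀ = ε-closure({0}) = {0,2}
'b' @ 1: {3,4}
'a' @ 2: {1,2,5}  (accept∈set)
'b' @ 3: {3,4}
'a' @ 4: {1,2,5}  (accept∈set)
'b' @ 5: {3,4}
'b' @ 6: {}  — state set empty
rest 'dc' ignored (set empty)
final: {}; accept 1 not in set

Answer: REJECT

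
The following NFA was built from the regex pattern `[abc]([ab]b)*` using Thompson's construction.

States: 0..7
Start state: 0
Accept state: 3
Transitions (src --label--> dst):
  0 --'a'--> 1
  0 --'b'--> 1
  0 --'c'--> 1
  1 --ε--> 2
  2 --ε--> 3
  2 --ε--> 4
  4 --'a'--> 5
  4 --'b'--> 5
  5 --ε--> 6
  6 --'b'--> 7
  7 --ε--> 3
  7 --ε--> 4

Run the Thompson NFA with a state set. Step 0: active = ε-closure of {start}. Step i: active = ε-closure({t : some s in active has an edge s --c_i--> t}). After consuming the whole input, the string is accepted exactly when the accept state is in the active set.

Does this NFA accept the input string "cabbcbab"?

start: ε-closure({0}) = {0}
'c' @ 1: {1,2,3,4}  (accept∈set)
'a' @ 2: {5,6}
'b' @ 3: {3,4,7}  (accept∈set)
'b' @ 4: {5,6}
'c' @ 5: {}  — no active states
rest 'bab' ignored (set empty)
end set {} — state 3 not in

Answer: REJECT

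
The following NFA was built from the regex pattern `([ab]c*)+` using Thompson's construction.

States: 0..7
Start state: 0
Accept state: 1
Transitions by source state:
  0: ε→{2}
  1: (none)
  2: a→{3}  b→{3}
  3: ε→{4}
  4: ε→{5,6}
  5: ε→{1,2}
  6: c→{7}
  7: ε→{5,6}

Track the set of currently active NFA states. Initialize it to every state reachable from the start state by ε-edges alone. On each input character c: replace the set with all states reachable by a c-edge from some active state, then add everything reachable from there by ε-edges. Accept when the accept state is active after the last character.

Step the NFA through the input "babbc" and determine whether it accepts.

Answer: ACCEPT

Derivation:
S₀ = ε-closure({0}) = {0,2}
'b' @ 1: {1,2,3,4,5,6}  ✓accept
'a' @ 2: {1,2,3,4,5,6}  ✓accept
'b' @ 3: {1,2,3,4,5,6}  ✓accept
'b' @ 4: {1,2,3,4,5,6}  ✓accept
'c' @ 5: {1,2,5,6,7}  ✓accept
after full input: {1,2,5,6,7}  (accept=1 in)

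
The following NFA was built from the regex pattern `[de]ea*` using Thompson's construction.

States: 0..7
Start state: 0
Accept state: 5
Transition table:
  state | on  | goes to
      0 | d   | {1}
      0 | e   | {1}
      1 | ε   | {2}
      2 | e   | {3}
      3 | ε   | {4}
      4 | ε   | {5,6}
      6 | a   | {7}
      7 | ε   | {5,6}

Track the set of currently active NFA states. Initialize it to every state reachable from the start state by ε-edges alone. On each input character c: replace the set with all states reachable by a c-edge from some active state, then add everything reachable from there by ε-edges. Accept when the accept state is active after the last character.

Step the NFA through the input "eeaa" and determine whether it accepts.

Answer: ACCEPT

Trace:
S₀ = ε-closure({0}) = {0}
'e' @ 1: {1,2}
'e' @ 2: {3,4,5,6}  ✓accept
'a' @ 3: {5,6,7}  ✓accept
'a' @ 4: {5,6,7}  ✓accept
end set {5,6,7} — state 5 in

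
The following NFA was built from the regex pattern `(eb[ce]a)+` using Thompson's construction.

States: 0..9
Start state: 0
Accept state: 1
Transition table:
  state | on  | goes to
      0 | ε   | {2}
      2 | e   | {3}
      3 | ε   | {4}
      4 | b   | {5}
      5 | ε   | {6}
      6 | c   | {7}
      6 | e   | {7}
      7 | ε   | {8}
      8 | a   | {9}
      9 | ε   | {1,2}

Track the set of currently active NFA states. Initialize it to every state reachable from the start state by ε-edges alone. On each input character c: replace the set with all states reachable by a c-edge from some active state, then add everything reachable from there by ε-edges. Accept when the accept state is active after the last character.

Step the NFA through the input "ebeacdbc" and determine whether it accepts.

S₀ = ε-closure({0}) = {0,2}
'e' @ 1: {3,4}
'b' @ 2: {5,6}
'e' @ 3: {7,8}
'a' @ 4: {1,2,9}  (accept∈set)
'c' @ 5: {}  — dead — no transitions
rest 'dbc' ignored (set empty)
after full input: {}  (accept=1 not in)

Answer: REJECT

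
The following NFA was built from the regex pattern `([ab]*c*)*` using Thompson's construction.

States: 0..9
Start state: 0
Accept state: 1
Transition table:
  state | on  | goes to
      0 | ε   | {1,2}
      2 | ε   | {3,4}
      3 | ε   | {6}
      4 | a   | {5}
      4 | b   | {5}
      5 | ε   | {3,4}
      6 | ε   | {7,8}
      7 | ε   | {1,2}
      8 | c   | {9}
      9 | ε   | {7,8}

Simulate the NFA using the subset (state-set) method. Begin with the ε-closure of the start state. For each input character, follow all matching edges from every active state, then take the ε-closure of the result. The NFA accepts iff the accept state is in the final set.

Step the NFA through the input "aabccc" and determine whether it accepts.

start: ε-closure({0}) = {0,1,2,3,4,6,7,8}
'a' @ 1: {1,2,3,4,5,6,7,8}  [accepting]
'a' @ 2: {1,2,3,4,5,6,7,8}  [accepting]
'b' @ 3: {1,2,3,4,5,6,7,8}  [accepting]
'c' @ 4: {1,2,3,4,6,7,8,9}  [accepting]
'c' @ 5: {1,2,3,4,6,7,8,9}  [accepting]
'c' @ 6: {1,2,3,4,6,7,8,9}  [accepting]
after full input: {1,2,3,4,6,7,8,9}  (accept=1 in)

Answer: ACCEPT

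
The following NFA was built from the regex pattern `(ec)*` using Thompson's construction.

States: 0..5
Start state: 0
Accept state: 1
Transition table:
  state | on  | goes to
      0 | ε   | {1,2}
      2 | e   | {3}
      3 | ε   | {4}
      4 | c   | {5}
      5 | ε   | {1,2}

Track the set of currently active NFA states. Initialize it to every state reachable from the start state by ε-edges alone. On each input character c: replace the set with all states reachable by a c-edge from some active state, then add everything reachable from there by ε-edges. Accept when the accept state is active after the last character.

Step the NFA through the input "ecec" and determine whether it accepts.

Answer: ACCEPT

Steps:
initial (ε-close {0}): {0,1,2}
'e' @ 1: {3,4}
'c' @ 2: {1,2,5}  [accepting]
'e' @ 3: {3,4}
'c' @ 4: {1,2,5}  [accepting]
end set {1,2,5} — state 1 in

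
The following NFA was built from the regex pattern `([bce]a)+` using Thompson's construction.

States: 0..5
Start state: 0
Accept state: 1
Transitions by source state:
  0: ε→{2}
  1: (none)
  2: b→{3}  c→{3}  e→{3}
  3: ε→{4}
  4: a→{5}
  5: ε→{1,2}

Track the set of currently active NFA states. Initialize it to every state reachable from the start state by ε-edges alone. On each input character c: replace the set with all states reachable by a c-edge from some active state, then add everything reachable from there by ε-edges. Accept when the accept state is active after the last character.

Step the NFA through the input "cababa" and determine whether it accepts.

Answer: ACCEPT

Derivation:
initial (ε-close {0}): {0,2}
'c' @ 1: {3,4}
'a' @ 2: {1,2,5}  [accepting]
'b' @ 3: {3,4}
'a' @ 4: {1,2,5}  [accepting]
'b' @ 5: {3,4}
'a' @ 6: {1,2,5}  [accepting]
final: {1,2,5}; accept 1 in set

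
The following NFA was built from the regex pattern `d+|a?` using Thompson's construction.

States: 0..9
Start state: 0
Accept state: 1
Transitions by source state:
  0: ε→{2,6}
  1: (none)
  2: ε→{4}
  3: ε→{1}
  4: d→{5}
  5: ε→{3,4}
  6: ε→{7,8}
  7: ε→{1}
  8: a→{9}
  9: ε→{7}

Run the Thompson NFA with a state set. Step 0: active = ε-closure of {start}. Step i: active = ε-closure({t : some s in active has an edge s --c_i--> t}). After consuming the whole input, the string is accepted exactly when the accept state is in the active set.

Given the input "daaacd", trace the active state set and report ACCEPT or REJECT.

start: ε-closure({0}) = {0,1,2,4,6,7,8}
'd' @ 1: {1,3,4,5}  (accept∈set)
'a' @ 2: {}  — no active states
rest 'aacd' ignored (set empty)
end set {} — state 1 not in

Answer: REJECT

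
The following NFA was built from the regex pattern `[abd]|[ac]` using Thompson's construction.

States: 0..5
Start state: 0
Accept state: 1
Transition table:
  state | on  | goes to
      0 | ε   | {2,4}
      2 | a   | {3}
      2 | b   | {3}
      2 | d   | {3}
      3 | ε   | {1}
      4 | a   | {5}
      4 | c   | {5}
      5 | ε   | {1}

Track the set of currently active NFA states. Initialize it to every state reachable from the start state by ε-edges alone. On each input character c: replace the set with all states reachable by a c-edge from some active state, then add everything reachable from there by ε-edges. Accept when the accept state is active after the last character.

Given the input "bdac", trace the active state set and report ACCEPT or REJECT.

initial (ε-close {0}): {0,2,4}
'b' @ 1: {1,3}  [accepting]
'd' @ 2: {}  — state set empty
rest 'ac' ignored (set empty)
end set {} — state 1 not in

Answer: REJECT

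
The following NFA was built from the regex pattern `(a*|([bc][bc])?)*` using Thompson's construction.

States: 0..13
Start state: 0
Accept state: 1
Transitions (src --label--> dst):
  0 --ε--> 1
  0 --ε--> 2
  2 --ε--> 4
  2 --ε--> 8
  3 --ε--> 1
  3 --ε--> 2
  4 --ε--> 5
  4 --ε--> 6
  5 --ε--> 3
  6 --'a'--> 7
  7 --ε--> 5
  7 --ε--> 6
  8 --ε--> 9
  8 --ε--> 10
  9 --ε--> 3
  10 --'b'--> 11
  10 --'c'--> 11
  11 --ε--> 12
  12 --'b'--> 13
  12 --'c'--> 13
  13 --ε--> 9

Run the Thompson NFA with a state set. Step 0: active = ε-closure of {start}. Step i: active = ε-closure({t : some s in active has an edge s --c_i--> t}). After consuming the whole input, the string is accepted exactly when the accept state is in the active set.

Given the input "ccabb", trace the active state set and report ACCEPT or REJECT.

start: ε-closure({0}) = {0,1,2,3,4,5,6,8,9,10}
'c' @ 1: {11,12}
'c' @ 2: {1,2,3,4,5,6,8,9,10,13}  [accepting]
'a' @ 3: {1,2,3,4,5,6,7,8,9,10}  [accepting]
'b' @ 4: {11,12}
'b' @ 5: {1,2,3,4,5,6,8,9,10,13}  [accepting]
after full input: {1,2,3,4,5,6,8,9,10,13}  (accept=1 in)

Answer: ACCEPT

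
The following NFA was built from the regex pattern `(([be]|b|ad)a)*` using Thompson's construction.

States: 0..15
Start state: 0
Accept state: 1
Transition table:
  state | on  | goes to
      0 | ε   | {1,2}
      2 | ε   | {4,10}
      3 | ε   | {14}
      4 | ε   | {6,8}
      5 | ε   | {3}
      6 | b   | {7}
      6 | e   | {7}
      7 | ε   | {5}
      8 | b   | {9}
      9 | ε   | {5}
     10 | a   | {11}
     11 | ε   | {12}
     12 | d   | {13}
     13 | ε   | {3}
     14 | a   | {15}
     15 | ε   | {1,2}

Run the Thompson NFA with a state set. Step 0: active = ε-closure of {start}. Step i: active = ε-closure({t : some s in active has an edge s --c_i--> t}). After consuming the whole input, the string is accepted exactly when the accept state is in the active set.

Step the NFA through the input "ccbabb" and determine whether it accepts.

Answer: REJECT

Derivation:
start: ε-closure({0}) = {0,1,2,4,6,8,10}
'c' @ 1: {}  — no active states
rest 'cbabb' ignored (set empty)
after full input: {}  (accept=1 not in)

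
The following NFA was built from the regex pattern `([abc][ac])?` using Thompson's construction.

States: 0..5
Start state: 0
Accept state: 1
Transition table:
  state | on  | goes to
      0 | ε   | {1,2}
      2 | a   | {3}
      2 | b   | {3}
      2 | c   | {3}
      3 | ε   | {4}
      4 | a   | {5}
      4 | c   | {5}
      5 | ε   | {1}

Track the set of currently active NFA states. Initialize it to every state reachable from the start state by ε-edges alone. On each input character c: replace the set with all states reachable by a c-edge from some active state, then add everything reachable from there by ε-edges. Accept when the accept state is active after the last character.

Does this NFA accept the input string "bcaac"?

initial (ε-close {0}): {0,1,2}
'b' @ 1: {3,4}
'c' @ 2: {1,5}  [accepting]
'a' @ 3: {}  — dead — no transitions
rest 'ac' ignored (set empty)
after full input: {}  (accept=1 not in)

Answer: REJECT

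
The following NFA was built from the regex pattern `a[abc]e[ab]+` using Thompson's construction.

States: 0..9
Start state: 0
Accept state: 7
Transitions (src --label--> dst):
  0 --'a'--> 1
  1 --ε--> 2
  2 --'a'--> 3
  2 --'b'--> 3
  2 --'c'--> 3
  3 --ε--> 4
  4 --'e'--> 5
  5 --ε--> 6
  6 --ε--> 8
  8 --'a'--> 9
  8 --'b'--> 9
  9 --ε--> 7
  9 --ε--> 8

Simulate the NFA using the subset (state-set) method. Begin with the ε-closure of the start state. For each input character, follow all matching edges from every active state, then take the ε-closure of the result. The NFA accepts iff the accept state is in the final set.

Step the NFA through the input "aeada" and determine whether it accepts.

Answer: REJECT

Derivation:
S₀ = ε-closure({0}) = {0}
'a' @ 1: {1,2}
'e' @ 2: {}  — state set empty
rest 'ada' ignored (set empty)
final: {}; accept 7 not in set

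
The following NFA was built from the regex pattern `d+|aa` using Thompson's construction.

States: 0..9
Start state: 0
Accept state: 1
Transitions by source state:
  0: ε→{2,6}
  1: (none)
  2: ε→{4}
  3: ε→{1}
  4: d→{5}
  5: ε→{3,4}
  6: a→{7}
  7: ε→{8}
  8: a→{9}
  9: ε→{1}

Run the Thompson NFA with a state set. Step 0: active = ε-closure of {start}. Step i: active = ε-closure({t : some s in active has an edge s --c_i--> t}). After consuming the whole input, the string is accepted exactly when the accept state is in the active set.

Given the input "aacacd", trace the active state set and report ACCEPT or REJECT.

initial (ε-close {0}): {0,2,4,6}
'a' @ 1: {7,8}
'a' @ 2: {1,9}  (accept∈set)
'c' @ 3: {}  — no active states
rest 'acd' ignored (set empty)
end set {} — state 1 not in

Answer: REJECT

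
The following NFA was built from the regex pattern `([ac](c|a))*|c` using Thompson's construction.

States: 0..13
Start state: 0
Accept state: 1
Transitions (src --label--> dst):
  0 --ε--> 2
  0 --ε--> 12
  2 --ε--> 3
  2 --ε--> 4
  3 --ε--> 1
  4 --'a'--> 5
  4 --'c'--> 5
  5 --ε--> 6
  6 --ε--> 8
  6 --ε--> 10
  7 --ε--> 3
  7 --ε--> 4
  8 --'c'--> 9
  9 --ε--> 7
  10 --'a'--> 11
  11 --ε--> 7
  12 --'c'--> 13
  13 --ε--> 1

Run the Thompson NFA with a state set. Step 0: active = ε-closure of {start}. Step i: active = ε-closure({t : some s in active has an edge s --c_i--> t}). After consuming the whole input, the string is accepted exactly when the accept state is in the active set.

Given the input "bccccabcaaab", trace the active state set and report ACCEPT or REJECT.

Answer: REJECT

Trace:
start: ε-closure({0}) = {0,1,2,3,4,12}
'b' @ 1: {}  — state set empty
rest 'ccccabcaaab' ignored (set empty)
end set {} — state 1 not in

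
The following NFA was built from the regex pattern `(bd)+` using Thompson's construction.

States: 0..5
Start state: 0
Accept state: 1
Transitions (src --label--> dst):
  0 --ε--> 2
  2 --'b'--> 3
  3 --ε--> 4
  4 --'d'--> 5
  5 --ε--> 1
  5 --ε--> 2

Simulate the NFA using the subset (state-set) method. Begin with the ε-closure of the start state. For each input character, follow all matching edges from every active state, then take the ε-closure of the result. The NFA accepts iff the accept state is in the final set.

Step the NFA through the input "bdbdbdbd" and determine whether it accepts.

Answer: ACCEPT

Trace:
start: ε-closure({0}) = {0,2}
'b' @ 1: {3,4}
'd' @ 2: {1,2,5}  [accepting]
'b' @ 3: {3,4}
'd' @ 4: {1,2,5}  [accepting]
'b' @ 5: {3,4}
'd' @ 6: {1,2,5}  [accepting]
'b' @ 7: {3,4}
'd' @ 8: {1,2,5}  [accepting]
end set {1,2,5} — state 1 in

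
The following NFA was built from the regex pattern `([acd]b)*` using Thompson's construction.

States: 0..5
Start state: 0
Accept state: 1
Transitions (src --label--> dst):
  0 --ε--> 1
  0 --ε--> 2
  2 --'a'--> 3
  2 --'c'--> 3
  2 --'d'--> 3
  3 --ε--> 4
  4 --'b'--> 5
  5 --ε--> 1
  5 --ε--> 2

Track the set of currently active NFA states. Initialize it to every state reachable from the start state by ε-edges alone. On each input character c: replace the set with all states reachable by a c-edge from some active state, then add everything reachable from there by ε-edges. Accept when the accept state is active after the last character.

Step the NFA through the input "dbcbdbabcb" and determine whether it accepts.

Answer: ACCEPT

Derivation:
initial (ε-close {0}): {0,1,2}
'd' @ 1: {3,4}
'b' @ 2: {1,2,5}  ✓accept
'c' @ 3: {3,4}
'b' @ 4: {1,2,5}  ✓accept
'd' @ 5: {3,4}
'b' @ 6: {1,2,5}  ✓accept
'a' @ 7: {3,4}
'b' @ 8: {1,2,5}  ✓accept
'c' @ 9: {3,4}
'b' @ 10: {1,2,5}  ✓accept
after full input: {1,2,5}  (accept=1 in)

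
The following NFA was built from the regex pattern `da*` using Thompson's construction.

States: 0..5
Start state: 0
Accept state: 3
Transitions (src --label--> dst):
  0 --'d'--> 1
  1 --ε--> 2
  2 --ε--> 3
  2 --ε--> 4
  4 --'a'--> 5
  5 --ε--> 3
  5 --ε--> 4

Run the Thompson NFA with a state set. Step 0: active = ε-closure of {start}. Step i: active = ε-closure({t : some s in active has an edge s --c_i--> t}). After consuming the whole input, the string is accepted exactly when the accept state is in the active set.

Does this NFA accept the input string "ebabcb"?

Answer: REJECT

Steps:
initial (ε-close {0}): {0}
'e' @ 1: {}  — no active states
rest 'babcb' ignored (set empty)
final: {}; accept 3 not in set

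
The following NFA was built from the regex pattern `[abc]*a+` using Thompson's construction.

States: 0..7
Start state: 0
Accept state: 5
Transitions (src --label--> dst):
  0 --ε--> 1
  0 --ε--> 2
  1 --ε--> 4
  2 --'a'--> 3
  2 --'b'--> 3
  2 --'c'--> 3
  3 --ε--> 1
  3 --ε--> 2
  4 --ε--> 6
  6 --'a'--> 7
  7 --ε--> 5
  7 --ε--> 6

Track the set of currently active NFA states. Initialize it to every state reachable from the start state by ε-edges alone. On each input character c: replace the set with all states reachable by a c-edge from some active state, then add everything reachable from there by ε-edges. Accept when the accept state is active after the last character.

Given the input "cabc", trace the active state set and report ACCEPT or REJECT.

Answer: REJECT

Steps:
start: ε-closure({0}) = {0,1,2,4,6}
'c' @ 1: {1,2,3,4,6}
'a' @ 2: {1,2,3,4,5,6,7}  ✓accept
'b' @ 3: {1,2,3,4,6}
'c' @ 4: {1,2,3,4,6}
final: {1,2,3,4,6}; accept 5 not in set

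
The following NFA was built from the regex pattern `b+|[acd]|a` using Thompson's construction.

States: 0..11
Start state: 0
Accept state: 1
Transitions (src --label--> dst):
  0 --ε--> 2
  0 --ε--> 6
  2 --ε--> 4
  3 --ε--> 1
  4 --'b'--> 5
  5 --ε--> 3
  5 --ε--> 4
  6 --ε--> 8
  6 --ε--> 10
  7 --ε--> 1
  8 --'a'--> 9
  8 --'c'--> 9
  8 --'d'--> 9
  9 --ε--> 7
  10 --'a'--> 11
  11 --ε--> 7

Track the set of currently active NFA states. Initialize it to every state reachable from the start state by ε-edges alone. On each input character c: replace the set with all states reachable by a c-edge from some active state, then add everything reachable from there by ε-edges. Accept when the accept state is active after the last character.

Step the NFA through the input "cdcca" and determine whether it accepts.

initial (ε-close {0}): {0,2,4,6,8,10}
'c' @ 1: {1,7,9}  ✓accept
'd' @ 2: {}  — dead — no transitions
rest 'cca' ignored (set empty)
end set {} — state 1 not in

Answer: REJECT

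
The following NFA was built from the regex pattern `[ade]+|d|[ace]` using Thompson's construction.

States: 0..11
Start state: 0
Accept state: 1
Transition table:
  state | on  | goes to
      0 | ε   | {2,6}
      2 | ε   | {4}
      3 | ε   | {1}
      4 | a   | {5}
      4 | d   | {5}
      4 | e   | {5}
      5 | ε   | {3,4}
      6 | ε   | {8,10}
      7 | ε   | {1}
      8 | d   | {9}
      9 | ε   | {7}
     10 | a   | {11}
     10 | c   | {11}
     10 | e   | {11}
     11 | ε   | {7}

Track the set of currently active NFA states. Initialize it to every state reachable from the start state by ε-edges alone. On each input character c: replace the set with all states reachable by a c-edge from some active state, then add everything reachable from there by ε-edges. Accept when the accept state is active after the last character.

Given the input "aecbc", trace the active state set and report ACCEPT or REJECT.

Answer: REJECT

Trace:
start: ε-closure({0}) = {0,2,4,6,8,10}
'a' @ 1: {1,3,4,5,7,11}  (accept∈set)
'e' @ 2: {1,3,4,5}  (accept∈set)
'c' @ 3: {}  — dead — no transitions
rest 'bc' ignored (set empty)
final: {}; accept 1 not in set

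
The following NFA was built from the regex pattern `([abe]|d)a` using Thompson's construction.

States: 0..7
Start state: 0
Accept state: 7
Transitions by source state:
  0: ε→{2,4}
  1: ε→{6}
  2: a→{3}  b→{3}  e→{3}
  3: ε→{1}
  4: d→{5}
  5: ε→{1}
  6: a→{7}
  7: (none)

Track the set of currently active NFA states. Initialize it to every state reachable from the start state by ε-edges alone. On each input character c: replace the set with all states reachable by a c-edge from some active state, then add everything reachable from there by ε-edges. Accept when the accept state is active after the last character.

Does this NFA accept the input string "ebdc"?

Answer: REJECT

Trace:
start: ε-closure({0}) = {0,2,4}
'e' @ 1: {1,3,6}
'b' @ 2: {}  — dead — no transitions
rest 'dc' ignored (set empty)
end set {} — state 7 not in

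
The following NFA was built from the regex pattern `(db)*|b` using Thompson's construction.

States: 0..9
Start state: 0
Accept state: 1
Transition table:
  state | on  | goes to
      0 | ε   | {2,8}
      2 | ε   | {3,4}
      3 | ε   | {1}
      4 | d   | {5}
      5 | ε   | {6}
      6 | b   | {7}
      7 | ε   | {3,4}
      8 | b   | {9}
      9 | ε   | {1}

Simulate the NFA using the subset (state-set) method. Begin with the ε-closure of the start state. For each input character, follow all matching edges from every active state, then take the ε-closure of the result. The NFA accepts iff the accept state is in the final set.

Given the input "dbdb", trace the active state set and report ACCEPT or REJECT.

S₀ = ε-closure({0}) = {0,1,2,3,4,8}
'd' @ 1: {5,6}
'b' @ 2: {1,3,4,7}  ✓accept
'd' @ 3: {5,6}
'b' @ 4: {1,3,4,7}  ✓accept
after full input: {1,3,4,7}  (accept=1 in)

Answer: ACCEPT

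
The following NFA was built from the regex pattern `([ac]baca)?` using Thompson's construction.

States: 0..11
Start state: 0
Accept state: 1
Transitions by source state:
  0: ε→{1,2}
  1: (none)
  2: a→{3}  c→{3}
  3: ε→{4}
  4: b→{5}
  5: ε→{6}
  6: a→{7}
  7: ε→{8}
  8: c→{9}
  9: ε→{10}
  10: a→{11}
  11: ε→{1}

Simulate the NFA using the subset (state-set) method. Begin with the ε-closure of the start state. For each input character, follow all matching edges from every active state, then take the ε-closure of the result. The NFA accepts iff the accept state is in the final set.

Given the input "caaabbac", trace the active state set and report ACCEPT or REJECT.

S₀ = ε-closure({0}) = {0,1,2}
'c' @ 1: {3,4}
'a' @ 2: {}  — state set empty
rest 'aabbac' ignored (set empty)
end set {} — state 1 not in

Answer: REJECT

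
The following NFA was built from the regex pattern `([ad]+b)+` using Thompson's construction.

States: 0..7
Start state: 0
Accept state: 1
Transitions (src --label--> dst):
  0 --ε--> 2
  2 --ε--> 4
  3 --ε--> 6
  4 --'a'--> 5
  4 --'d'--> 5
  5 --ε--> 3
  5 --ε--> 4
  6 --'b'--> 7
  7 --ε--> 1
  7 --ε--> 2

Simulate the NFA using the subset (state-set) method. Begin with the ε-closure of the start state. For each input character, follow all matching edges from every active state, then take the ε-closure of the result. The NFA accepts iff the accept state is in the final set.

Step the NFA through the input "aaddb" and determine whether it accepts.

Answer: ACCEPT

Trace:
initial (ε-close {0}): {0,2,4}
'a' @ 1: {3,4,5,6}
'a' @ 2: {3,4,5,6}
'd' @ 3: {3,4,5,6}
'd' @ 4: {3,4,5,6}
'b' @ 5: {1,2,4,7}  [accepting]
after full input: {1,2,4,7}  (accept=1 in)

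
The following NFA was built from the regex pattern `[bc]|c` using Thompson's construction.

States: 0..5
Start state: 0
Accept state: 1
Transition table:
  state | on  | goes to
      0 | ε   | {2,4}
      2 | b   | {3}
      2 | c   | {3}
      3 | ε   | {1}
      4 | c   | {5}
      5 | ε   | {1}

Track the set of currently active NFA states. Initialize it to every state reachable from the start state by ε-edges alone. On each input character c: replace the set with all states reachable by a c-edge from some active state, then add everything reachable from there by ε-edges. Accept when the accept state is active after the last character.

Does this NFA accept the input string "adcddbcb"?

Answer: REJECT

Trace:
S₀ = ε-closure({0}) = {0,2,4}
'a' @ 1: {}  — dead — no transitions
rest 'dcddbcb' ignored (set empty)
end set {} — state 1 not in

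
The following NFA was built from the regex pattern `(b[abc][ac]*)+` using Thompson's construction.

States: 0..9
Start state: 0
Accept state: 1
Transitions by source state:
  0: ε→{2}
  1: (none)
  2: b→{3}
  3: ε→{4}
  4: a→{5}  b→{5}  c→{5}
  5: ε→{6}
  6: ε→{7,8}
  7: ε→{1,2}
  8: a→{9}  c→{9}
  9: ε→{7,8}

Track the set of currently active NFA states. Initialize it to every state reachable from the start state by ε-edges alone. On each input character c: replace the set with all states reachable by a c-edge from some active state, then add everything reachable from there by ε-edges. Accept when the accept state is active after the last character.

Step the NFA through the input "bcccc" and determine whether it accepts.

Answer: ACCEPT

Trace:
S₀ = ε-closure({0}) = {0,2}
'b' @ 1: {3,4}
'c' @ 2: {1,2,5,6,7,8}  [accepting]
'c' @ 3: {1,2,7,8,9}  [accepting]
'c' @ 4: {1,2,7,8,9}  [accepting]
'c' @ 5: {1,2,7,8,9}  [accepting]
final: {1,2,7,8,9}; accept 1 in set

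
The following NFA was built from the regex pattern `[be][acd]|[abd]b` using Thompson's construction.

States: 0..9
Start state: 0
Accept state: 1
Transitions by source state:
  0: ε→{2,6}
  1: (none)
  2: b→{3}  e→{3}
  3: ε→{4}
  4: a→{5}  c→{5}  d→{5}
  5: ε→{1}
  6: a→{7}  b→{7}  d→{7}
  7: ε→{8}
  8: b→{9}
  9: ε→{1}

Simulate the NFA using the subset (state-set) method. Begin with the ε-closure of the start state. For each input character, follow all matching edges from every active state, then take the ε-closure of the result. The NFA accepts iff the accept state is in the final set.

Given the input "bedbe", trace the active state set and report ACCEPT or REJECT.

initial (ε-close {0}): {0,2,6}
'b' @ 1: {3,4,7,8}
'e' @ 2: {}  — dead — no transitions
rest 'dbe' ignored (set empty)
final: {}; accept 1 not in set

Answer: REJECT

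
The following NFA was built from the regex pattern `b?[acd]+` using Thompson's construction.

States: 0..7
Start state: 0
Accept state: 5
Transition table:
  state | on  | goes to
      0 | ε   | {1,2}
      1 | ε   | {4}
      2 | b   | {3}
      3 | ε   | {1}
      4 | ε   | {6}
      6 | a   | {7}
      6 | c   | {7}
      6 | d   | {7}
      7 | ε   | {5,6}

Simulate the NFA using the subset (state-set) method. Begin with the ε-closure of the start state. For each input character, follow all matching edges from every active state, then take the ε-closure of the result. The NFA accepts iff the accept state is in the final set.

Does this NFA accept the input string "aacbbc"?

Answer: REJECT

Derivation:
initial (ε-close {0}): {0,1,2,4,6}
'a' @ 1: {5,6,7}  ✓accept
'a' @ 2: {5,6,7}  ✓accept
'c' @ 3: {5,6,7}  ✓accept
'b' @ 4: {}  — dead — no transitions
rest 'bc' ignored (set empty)
end set {} — state 5 not in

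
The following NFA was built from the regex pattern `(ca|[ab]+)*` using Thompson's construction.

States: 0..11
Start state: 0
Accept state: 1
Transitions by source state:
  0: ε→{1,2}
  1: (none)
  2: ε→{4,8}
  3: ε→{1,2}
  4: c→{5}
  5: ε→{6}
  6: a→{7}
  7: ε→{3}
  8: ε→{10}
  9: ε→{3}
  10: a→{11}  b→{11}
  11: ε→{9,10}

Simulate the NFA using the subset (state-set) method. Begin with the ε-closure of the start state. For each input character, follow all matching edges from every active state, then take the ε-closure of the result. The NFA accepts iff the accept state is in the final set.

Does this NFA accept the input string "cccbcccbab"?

Answer: REJECT

Derivation:
start: ε-closure({0}) = {0,1,2,4,8,10}
'c' @ 1: {5,6}
'c' @ 2: {}  — no active states
rest 'cbcccbab' ignored (set empty)
after full input: {}  (accept=1 not in)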